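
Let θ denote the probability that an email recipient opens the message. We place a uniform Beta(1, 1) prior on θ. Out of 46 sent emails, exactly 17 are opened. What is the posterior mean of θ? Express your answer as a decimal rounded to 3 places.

Posterior mean ≈ 0.375

Observing 17 successes and 29 failures updates Beta(1, 1) by adding the success and failure counts to the two shape parameters: α = 1+17 = 18, β = 1+29 = 30.
Posterior mean = α/(α+β) = 18/48 = 0.375.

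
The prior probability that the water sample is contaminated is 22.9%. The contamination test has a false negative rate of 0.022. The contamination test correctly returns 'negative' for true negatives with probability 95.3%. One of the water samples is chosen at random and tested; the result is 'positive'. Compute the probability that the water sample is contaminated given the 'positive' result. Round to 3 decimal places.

P(H | E) ≈ 0.861

Write H for 'the water sample is contaminated'. Prior odds H:¬H = 0.229/0.771 = 0.29702. For the 'positive' outcome, the likelihood ratio is 0.978/0.047 = 20.809.
Posterior odds = 0.29702 × 20.809 = 6.1805, so P(H|E) = 6.1805/(1+6.1805) = 0.861.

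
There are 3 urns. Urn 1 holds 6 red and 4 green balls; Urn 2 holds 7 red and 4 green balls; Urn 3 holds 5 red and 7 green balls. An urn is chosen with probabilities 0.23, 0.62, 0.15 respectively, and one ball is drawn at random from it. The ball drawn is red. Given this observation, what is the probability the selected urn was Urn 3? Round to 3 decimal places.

Tabulate prior·likelihood by source: [1] prior 0.23, lik 0.6, product 0.1380; [2] prior 0.62, lik 0.6364, product 0.3945; [3] prior 0.15, lik 0.4167, product 0.06250.
Normalizing constant = 0.59505; the posterior for Urn 3 is its product over the sum, 0.06250/0.59505 = 0.105.

Posterior probability ≈ 0.105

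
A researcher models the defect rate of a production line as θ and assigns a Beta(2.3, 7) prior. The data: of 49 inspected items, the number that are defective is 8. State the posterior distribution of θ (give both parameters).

The binomial likelihood is conjugate to the Beta prior: with 8 successes and 41 failures, the posterior is Beta(2.3+8, 7+41) = Beta(10.3, 48).

Posterior: Beta(10.3, 48)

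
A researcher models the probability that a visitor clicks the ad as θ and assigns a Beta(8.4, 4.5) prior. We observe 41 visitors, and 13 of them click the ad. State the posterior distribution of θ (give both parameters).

The binomial likelihood is conjugate to the Beta prior: with 13 successes and 28 failures, the posterior is Beta(8.4+13, 4.5+28) = Beta(21.4, 32.5).

Posterior: Beta(21.4, 32.5)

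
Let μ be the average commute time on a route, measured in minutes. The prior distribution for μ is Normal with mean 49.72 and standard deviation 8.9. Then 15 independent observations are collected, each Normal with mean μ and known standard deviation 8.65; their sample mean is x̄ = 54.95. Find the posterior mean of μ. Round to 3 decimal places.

Posterior mean ≈ 54.640

Prior precision 1/τ₀² = 1/8.9² = 0.0126247; data precision n/σ² = 15/8.65² = 0.200474.
Posterior precision = 0.0126247 + 0.200474 = 0.213099.
Posterior mean = (0.0126247·49.72 + 0.200474·54.95) / 0.213099 = 54.640.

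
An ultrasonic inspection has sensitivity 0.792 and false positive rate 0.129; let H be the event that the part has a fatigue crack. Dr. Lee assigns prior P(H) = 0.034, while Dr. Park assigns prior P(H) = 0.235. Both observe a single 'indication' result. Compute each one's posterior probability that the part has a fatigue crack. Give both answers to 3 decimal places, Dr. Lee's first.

Dr. Lee: 0.178; Dr. Park: 0.653

The likelihood ratio for an 'indication' result is 0.792/0.129 = 6.1395.
Dr. Lee: prior odds 0.034/0.966 = 0.035197; posterior odds 0.21609; posterior probability 0.178.
Dr. Park: prior odds 0.235/0.765 = 0.30719; posterior odds 1.8860; posterior probability 0.653.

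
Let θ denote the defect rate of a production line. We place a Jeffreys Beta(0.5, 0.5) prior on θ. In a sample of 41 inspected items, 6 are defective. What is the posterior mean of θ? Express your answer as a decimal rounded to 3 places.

The binomial likelihood is conjugate to the Beta prior: with 6 successes and 35 failures, the posterior is Beta(0.5+6, 0.5+35) = Beta(6.5, 35.5).
Posterior mean = α/(α+β) = 6.5/42 = 0.155.

Posterior mean ≈ 0.155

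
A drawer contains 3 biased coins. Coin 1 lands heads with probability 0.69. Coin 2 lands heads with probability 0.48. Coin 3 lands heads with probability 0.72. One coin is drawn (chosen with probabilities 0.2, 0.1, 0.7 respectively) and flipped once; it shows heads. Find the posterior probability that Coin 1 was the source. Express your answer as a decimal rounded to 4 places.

Posterior probability ≈ 0.2000

Tabulate prior·likelihood by source: [1] prior 0.2, lik 0.69, product 0.1380; [2] prior 0.1, lik 0.48, product 0.04800; [3] prior 0.7, lik 0.72, product 0.5040.
Normalizing constant = 0.69000; the posterior for Coin 1 is its product over the sum, 0.1380/0.69000 = 0.2000.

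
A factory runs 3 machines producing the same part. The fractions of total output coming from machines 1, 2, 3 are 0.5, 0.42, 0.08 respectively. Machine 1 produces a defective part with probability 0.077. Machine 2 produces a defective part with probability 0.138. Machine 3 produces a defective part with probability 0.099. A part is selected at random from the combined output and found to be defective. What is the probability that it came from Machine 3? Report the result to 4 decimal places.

Posterior probability ≈ 0.0759

P(defective|M1) = 0.077; P(defective|M2) = 0.138; P(defective|M3) = 0.099.
Prior × likelihood for each source: 0.5·0.077=0.03850, 0.42·0.138=0.05796, 0.08·0.099=0.007920. Summing gives P(defective) = 0.10438.
P(Machine 3 | defective) = 0.007920 / 0.10438 = 0.0759.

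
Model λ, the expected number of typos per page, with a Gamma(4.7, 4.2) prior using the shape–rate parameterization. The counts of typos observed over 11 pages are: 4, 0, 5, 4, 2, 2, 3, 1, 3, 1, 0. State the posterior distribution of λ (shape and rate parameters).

Total count ∑xᵢ = 25 over n = 11 pages.
Gamma is conjugate to the Poisson likelihood: posterior is Gamma(shape = 4.7+25 = 29.7, rate = 4.2+11 = 15.2).

Posterior: Gamma(shape=29.7, rate=15.2)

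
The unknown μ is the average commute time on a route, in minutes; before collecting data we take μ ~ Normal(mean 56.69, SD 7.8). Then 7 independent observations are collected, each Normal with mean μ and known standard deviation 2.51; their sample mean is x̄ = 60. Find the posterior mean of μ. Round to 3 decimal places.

Posterior mean ≈ 59.952

Prior precision 1/τ₀² = 1/7.8² = 0.0164366; data precision n/σ² = 7/2.51² = 1.11109.
Posterior precision = 0.0164366 + 1.11109 = 1.12753.
Posterior mean = (0.0164366·56.69 + 1.11109·60) / 1.12753 = 59.952.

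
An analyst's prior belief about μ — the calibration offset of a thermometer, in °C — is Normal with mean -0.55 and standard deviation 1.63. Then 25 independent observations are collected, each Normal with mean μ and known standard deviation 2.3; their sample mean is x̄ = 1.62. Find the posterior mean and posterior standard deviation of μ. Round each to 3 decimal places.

Posterior mean ≈ 1.460; posterior SD ≈ 0.443

Prior precision 1/τ₀² = 1/1.63² = 0.376378; data precision n/σ² = 25/2.3² = 4.72590.
Posterior precision = 0.376378 + 4.72590 = 5.10228, giving posterior SD = 1/√5.10228 = 0.443.
Posterior mean = (0.376378·-0.55 + 4.72590·1.62) / 5.10228 = 1.460.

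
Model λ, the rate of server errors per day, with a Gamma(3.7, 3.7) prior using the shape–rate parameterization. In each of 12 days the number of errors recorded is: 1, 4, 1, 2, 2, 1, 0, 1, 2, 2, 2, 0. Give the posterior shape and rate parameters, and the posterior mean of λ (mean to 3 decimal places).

Posterior: Gamma(shape=21.7, rate=15.7); mean ≈ 1.382

The Poisson likelihood adds the total count to the shape and the number of exposure periods to the rate. Here ∑xᵢ = 18 and n = 12, so shape 3.7→21.7 and rate 3.7→15.7.
Posterior mean = shape/rate = 21.7/15.7 = 1.382.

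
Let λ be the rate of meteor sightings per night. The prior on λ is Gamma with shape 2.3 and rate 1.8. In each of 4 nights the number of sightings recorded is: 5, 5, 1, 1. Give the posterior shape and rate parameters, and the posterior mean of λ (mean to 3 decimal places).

Total count ∑xᵢ = 12 over n = 4 nights.
Gamma is conjugate to the Poisson likelihood: posterior is Gamma(shape = 2.3+12 = 14.3, rate = 1.8+4 = 5.8).
Posterior mean = shape/rate = 14.3/5.8 = 2.466.

Posterior: Gamma(shape=14.3, rate=5.8); mean ≈ 2.466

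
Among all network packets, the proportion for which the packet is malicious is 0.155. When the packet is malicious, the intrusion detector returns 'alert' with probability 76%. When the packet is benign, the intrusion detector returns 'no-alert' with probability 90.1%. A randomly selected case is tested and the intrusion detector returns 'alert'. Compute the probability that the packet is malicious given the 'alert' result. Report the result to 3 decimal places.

P(H | E) ≈ 0.585

Let H be the event that the packet is malicious. P(H) = 0.155, so P(¬H) = 0.845. With E the 'alert' result, P(E|H) = 0.76 and P(E|¬H) = 0.099.
P(E) = 0.76·0.155 + 0.099·0.845 = 0.11780 + 0.083655 = 0.20145.
By Bayes' theorem, P(H|E) = 0.11780 / 0.20145 = 0.585.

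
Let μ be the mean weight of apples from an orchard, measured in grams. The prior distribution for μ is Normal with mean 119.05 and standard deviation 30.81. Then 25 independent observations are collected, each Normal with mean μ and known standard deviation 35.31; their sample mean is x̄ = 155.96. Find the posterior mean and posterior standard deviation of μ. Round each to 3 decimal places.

Posterior mean ≈ 154.118; posterior SD ≈ 6.883

With known σ, the Normal prior is conjugate. Weight on the data is w = (n/σ²)/(n/σ² + 1/τ₀²) = 0.0200514/(0.0200514+0.00105346) = 0.95008.
Posterior mean = w·x̄ + (1−w)·μ₀ = 0.95008·155.96 + 0.049915·119.05 = 154.118. Posterior variance = 1/(0.0200514+0.00105346) = 47.3825, so SD = 6.883.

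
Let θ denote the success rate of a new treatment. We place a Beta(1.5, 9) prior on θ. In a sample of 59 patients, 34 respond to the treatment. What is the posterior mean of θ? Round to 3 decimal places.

Observing 34 successes and 25 failures updates Beta(1.5, 9) by adding the success and failure counts to the two shape parameters: α = 1.5+34 = 35.5, β = 9+25 = 34.
E[θ | data] = 35.5/(35.5+34) = 0.511.

Posterior mean ≈ 0.511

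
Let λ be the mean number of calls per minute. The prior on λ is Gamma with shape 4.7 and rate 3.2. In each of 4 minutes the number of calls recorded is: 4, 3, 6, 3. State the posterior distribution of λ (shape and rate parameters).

Posterior: Gamma(shape=20.7, rate=7.2)

Total count ∑xᵢ = 16 over n = 4 minutes.
Gamma is conjugate to the Poisson likelihood: posterior is Gamma(shape = 4.7+16 = 20.7, rate = 3.2+4 = 7.2).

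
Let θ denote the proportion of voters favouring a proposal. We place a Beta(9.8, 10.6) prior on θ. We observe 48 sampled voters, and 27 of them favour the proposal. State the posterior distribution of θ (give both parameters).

Posterior: Beta(36.8, 31.6)

The binomial likelihood is conjugate to the Beta prior: with 27 successes and 21 failures, the posterior is Beta(9.8+27, 10.6+21) = Beta(36.8, 31.6).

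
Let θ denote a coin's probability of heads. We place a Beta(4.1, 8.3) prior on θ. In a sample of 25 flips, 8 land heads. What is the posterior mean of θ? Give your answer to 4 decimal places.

Posterior mean ≈ 0.3235

Observing 8 successes and 17 failures updates Beta(4.1, 8.3) by adding the success and failure counts to the two shape parameters: α = 4.1+8 = 12.1, β = 8.3+17 = 25.3.
E[θ | data] = 12.1/(12.1+25.3) = 0.3235.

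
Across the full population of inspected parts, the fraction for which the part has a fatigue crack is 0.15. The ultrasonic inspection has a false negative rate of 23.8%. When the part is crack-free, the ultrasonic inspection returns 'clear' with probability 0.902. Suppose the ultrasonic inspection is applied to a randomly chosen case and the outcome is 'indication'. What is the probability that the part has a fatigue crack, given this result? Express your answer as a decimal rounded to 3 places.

Write H for 'the part has a fatigue crack'. Prior odds H:¬H = 0.15/0.85 = 0.17647. For the 'indication' outcome, the likelihood ratio is 0.762/0.098 = 7.7755.
Posterior odds = 0.17647 × 7.7755 = 1.3721, so P(H|E) = 1.3721/(1+1.3721) = 0.578.

P(H | E) ≈ 0.578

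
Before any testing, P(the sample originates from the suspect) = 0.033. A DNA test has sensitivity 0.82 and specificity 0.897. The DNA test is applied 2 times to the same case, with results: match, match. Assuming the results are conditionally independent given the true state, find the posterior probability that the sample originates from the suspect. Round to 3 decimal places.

Posterior P(H) ≈ 0.684

With H the event that the sample originates from the suspect, the joint likelihood of the observed sequence is P(data|H) = 0.82·0.82 = 0.67240 and P(data|¬H) = 0.103·0.103 = 0.010609.
Bayes: P(H|data) = 0.033·0.67240 / (0.033·0.67240 + 0.967·0.010609) = 0.022189/0.032448 = 0.6838.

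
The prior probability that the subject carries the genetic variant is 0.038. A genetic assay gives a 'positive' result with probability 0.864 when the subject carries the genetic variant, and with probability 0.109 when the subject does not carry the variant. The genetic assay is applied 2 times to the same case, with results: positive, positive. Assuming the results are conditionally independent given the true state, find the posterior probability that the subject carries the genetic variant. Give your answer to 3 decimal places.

With H the event that the subject carries the genetic variant, the joint likelihood of the observed sequence is P(data|H) = 0.864·0.864 = 0.74650 and P(data|¬H) = 0.109·0.109 = 0.011881.
Bayes: P(H|data) = 0.038·0.74650 / (0.038·0.74650 + 0.962·0.011881) = 0.028367/0.039796 = 0.7128.

Posterior P(H) ≈ 0.713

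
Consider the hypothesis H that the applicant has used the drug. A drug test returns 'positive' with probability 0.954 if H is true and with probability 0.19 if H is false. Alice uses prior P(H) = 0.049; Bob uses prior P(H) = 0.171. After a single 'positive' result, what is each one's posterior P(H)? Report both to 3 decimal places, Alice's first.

Alice: 0.206; Bob: 0.509

P('+'|H) = 0.954, P('+'|¬H) = 0.19.
Alice: numerator 0.954·0.049 = 0.046746; evidence = 0.046746+0.19·0.951 = 0.22744; posterior = 0.206.
Bob: numerator 0.954·0.171 = 0.16313; evidence = 0.16313+0.19·0.829 = 0.32064; posterior = 0.509.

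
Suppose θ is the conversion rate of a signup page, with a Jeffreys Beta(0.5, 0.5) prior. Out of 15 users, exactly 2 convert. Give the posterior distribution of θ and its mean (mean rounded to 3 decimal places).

Posterior: Beta(2.5, 13.5); mean ≈ 0.156

The binomial likelihood is conjugate to the Beta prior: with 2 successes and 13 failures, the posterior is Beta(0.5+2, 0.5+13) = Beta(2.5, 13.5).
E[θ | data] = 2.5/(2.5+13.5) = 0.156.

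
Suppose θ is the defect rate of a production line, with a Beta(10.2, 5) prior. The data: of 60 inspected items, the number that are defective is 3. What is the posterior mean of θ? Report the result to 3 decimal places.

Posterior mean ≈ 0.176

Observing 3 successes and 57 failures updates Beta(10.2, 5) by adding the success and failure counts to the two shape parameters: α = 10.2+3 = 13.2, β = 5+57 = 62.
E[θ | data] = 13.2/(13.2+62) = 0.176.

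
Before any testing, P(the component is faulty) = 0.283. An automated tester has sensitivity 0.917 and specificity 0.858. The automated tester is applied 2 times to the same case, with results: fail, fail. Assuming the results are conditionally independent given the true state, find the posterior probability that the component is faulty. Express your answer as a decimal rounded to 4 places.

Let H be the event that the component is faulty; start with P(H) = 0.283. P('fail'|H) = 0.917, P('fail'|¬H) = 0.142.
Update on result 1 ('fail'): P(H) ← 0.917·0.2830 / (0.917·0.2830 + 0.142·0.7170) = 0.25951/0.36133 = 0.7182.
Update on result 2 ('fail'): P(H) ← 0.917·0.7182 / (0.917·0.7182 + 0.142·0.2818) = 0.65861/0.69862 = 0.9427.

Posterior P(H) ≈ 0.9427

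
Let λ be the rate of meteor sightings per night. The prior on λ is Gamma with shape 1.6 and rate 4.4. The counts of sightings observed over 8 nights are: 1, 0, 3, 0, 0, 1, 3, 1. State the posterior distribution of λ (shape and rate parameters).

The Poisson likelihood adds the total count to the shape and the number of exposure periods to the rate. Here ∑xᵢ = 9 and n = 8, so shape 1.6→10.6 and rate 4.4→12.4.

Posterior: Gamma(shape=10.6, rate=12.4)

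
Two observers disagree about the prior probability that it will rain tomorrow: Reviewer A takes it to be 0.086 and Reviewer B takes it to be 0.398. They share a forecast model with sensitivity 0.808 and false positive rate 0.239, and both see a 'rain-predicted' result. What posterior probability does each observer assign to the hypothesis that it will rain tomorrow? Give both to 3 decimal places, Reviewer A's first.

P('+'|H) = 0.808, P('+'|¬H) = 0.239.
Reviewer A: numerator 0.808·0.086 = 0.069488; evidence = 0.069488+0.239·0.914 = 0.28793; posterior = 0.241.
Reviewer B: numerator 0.808·0.398 = 0.32158; evidence = 0.32158+0.239·0.602 = 0.46546; posterior = 0.691.

Reviewer A: 0.241; Reviewer B: 0.691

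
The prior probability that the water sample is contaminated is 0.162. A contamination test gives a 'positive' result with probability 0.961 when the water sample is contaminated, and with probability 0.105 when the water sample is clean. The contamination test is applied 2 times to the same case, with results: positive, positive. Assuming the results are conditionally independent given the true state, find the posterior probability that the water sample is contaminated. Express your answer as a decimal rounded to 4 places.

Posterior P(H) ≈ 0.9418

Let H be the event that the water sample is contaminated; start with P(H) = 0.162. P('positive'|H) = 0.961, P('positive'|¬H) = 0.105.
Update on result 1 ('positive'): P(H) ← 0.961·0.1620 / (0.961·0.1620 + 0.105·0.8380) = 0.15568/0.24367 = 0.6389.
Update on result 2 ('positive'): P(H) ← 0.961·0.6389 / (0.961·0.6389 + 0.105·0.3611) = 0.61398/0.65190 = 0.9418.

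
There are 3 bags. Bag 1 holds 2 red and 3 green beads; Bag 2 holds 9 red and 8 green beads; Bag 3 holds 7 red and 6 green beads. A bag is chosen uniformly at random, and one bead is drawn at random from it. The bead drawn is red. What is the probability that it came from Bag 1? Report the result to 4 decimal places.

P(red|Bag 1) = 0.4; P(red|Bag 2) = 0.5294; P(red|Bag 3) = 0.5385.
Prior × likelihood for each source: 0.333333·0.4=0.1333, 0.333333·0.5294=0.1765, 0.333333·0.5385=0.1795. Summing gives P(red) = 0.48929.
P(Bag 1 | red) = 0.1333 / 0.48929 = 0.2725.

Posterior probability ≈ 0.2725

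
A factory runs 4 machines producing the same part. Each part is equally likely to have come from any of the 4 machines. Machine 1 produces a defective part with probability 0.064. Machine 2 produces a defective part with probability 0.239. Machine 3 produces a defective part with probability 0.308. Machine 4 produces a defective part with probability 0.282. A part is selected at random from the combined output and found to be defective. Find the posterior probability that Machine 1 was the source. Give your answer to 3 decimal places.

Posterior probability ≈ 0.072

Tabulate prior·likelihood by source: [1] prior 0.25, lik 0.064, product 0.01600; [2] prior 0.25, lik 0.239, product 0.05975; [3] prior 0.25, lik 0.308, product 0.07700; [4] prior 0.25, lik 0.282, product 0.07050.
Normalizing constant = 0.22325; the posterior for Machine 1 is its product over the sum, 0.01600/0.22325 = 0.072.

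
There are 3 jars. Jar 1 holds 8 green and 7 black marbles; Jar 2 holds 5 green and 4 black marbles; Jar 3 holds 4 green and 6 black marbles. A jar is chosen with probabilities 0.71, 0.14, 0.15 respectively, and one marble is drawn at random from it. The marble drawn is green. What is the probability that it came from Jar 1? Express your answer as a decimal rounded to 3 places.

Posterior probability ≈ 0.733

P(green|Jar 1) = 0.5333; P(green|Jar 2) = 0.5556; P(green|Jar 3) = 0.4.
Prior × likelihood for each source: 0.71·0.5333=0.3787, 0.14·0.5556=0.07778, 0.15·0.4=0.06000. Summing gives P(green) = 0.51644.
P(Jar 1 | green) = 0.3787 / 0.51644 = 0.733.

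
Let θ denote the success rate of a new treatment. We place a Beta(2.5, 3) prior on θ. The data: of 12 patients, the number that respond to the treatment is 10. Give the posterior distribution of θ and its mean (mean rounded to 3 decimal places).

Observing 10 successes and 2 failures updates Beta(2.5, 3) by adding the success and failure counts to the two shape parameters: α = 2.5+10 = 12.5, β = 3+2 = 5.
Posterior mean = α/(α+β) = 12.5/17.5 = 0.714.

Posterior: Beta(12.5, 5); mean ≈ 0.714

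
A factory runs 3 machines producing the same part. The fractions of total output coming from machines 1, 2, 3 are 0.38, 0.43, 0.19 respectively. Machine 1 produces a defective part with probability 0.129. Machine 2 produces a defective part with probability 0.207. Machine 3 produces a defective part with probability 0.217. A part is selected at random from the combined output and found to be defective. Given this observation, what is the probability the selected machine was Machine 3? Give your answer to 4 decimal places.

Tabulate prior·likelihood by source: [1] prior 0.38, lik 0.129, product 0.04902; [2] prior 0.43, lik 0.207, product 0.08901; [3] prior 0.19, lik 0.217, product 0.04123.
Normalizing constant = 0.17926; the posterior for Machine 3 is its product over the sum, 0.04123/0.17926 = 0.2300.

Posterior probability ≈ 0.2300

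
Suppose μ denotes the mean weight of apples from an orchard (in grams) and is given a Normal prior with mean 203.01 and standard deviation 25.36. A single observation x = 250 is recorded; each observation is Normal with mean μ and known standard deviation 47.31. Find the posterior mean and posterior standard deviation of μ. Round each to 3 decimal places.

With known σ, the Normal prior is conjugate. Weight on the data is w = (n/σ²)/(n/σ² + 1/τ₀²) = 0.00044678/(0.00044678+0.00155490) = 0.22320.
Posterior mean = w·x̄ + (1−w)·μ₀ = 0.22320·250 + 0.77680·203.01 = 213.498. Posterior variance = 1/(0.00044678+0.00155490) = 499.581, so SD = 22.351.

Posterior mean ≈ 213.498; posterior SD ≈ 22.351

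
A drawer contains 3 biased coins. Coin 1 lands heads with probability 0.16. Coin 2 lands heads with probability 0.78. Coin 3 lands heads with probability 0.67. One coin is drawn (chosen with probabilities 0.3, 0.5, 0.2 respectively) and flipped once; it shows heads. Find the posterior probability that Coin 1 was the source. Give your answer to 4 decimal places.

Tabulate prior·likelihood by source: [1] prior 0.3, lik 0.16, product 0.04800; [2] prior 0.5, lik 0.78, product 0.3900; [3] prior 0.2, lik 0.67, product 0.1340.
Normalizing constant = 0.57200; the posterior for Coin 1 is its product over the sum, 0.04800/0.57200 = 0.0839.

Posterior probability ≈ 0.0839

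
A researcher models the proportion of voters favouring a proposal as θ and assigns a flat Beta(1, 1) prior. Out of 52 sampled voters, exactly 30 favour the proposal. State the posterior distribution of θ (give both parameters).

Observing 30 successes and 22 failures updates Beta(1, 1) by adding the success and failure counts to the two shape parameters: α = 1+30 = 31, β = 1+22 = 23.

Posterior: Beta(31, 23)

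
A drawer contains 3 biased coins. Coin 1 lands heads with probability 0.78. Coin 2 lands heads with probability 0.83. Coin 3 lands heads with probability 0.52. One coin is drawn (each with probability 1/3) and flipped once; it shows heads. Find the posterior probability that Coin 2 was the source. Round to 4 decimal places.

Posterior probability ≈ 0.3897

Tabulate prior·likelihood by source: [1] prior 0.333333, lik 0.78, product 0.2600; [2] prior 0.333333, lik 0.83, product 0.2767; [3] prior 0.333333, lik 0.52, product 0.1733.
Normalizing constant = 0.71000; the posterior for Coin 2 is its product over the sum, 0.2767/0.71000 = 0.3897.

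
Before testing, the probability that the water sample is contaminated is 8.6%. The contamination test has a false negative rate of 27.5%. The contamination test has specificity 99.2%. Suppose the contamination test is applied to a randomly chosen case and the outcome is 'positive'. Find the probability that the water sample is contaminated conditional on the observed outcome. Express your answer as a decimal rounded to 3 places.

Write H for 'the water sample is contaminated'. Prior odds H:¬H = 0.086/0.914 = 0.094092. For the 'positive' outcome, the likelihood ratio is 0.725/0.008 = 90.625.
Posterior odds = 0.094092 × 90.625 = 8.5271, so P(H|E) = 8.5271/(1+8.5271) = 0.895.

P(H | E) ≈ 0.895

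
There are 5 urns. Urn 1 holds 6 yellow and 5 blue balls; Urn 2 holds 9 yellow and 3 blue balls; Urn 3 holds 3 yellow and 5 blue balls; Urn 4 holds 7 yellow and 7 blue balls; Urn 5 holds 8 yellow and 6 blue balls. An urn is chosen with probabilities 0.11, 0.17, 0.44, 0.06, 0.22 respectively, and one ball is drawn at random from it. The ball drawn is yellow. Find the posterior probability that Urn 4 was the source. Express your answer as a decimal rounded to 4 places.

Posterior probability ≈ 0.0590

Tabulate prior·likelihood by source: [1] prior 0.11, lik 0.5455, product 0.06000; [2] prior 0.17, lik 0.75, product 0.1275; [3] prior 0.44, lik 0.375, product 0.1650; [4] prior 0.06, lik 0.5, product 0.03000; [5] prior 0.22, lik 0.5714, product 0.1257.
Normalizing constant = 0.50821; the posterior for Urn 4 is its product over the sum, 0.03000/0.50821 = 0.0590.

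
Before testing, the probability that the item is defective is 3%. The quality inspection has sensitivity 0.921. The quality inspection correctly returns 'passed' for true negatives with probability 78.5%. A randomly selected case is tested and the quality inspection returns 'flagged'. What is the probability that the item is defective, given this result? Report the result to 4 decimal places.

P(H | E) ≈ 0.1170

Let H be the event that the item is defective. P(H) = 0.03, so P(¬H) = 0.97. With E the 'flagged' result, P(E|H) = 0.921 and P(E|¬H) = 0.215.
P(E) = 0.921·0.03 + 0.215·0.97 = 0.027630 + 0.20855 = 0.23618.
By Bayes' theorem, P(H|E) = 0.027630 / 0.23618 = 0.1170.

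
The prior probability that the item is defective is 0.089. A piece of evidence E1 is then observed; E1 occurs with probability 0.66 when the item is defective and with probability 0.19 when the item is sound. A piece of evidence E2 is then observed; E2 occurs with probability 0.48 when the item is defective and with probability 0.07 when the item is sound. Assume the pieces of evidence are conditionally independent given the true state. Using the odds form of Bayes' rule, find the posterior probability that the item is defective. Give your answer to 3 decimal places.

Posterior probability ≈ 0.699

Prior odds = 0.089/(1−0.089) = 0.097695. In log-odds, ln(0.097695) = -2.3259.
Add log likelihood ratios: ln(3.4737) + ln(6.8571) = 3.1705.
Posterior log-odds = 0.84460, so posterior odds = exp(0.84460) = 2.3270. Converting, P(H|E) = 2.3270/3.3270 = 0.699.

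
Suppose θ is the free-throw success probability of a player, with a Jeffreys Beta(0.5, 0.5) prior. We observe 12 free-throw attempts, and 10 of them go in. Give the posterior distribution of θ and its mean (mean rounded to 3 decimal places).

Observing 10 successes and 2 failures updates Beta(0.5, 0.5) by adding the success and failure counts to the two shape parameters: α = 0.5+10 = 10.5, β = 0.5+2 = 2.5.
Posterior mean = α/(α+β) = 10.5/13 = 0.808.

Posterior: Beta(10.5, 2.5); mean ≈ 0.808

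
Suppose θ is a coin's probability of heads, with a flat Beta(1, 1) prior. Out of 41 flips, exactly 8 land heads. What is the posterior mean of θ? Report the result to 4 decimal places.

The binomial likelihood is conjugate to the Beta prior: with 8 successes and 33 failures, the posterior is Beta(1+8, 1+33) = Beta(9, 34).
E[θ | data] = 9/(9+34) = 0.2093.

Posterior mean ≈ 0.2093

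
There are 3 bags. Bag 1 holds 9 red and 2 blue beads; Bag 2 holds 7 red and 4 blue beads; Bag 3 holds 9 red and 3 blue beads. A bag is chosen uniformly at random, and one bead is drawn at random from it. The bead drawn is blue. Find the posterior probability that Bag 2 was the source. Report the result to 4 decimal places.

P(blue|Bag 1) = 0.1818; P(blue|Bag 2) = 0.3636; P(blue|Bag 3) = 0.25.
Prior × likelihood for each source: 0.333333·0.1818=0.06061, 0.333333·0.3636=0.1212, 0.333333·0.25=0.08333. Summing gives P(blue) = 0.26515.
P(Bag 2 | blue) = 0.1212 / 0.26515 = 0.4571.

Posterior probability ≈ 0.4571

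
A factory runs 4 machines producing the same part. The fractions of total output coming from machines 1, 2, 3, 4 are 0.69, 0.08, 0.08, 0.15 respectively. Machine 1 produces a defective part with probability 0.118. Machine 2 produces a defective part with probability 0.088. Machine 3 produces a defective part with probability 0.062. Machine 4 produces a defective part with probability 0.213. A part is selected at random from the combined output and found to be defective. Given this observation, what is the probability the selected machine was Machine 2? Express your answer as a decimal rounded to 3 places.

P(defective|M1) = 0.118; P(defective|M2) = 0.088; P(defective|M3) = 0.062; P(defective|M4) = 0.213.
Prior × likelihood for each source: 0.69·0.118=0.08142, 0.08·0.088=0.007040, 0.08·0.062=0.004960, 0.15·0.213=0.03195. Summing gives P(defective) = 0.12537.
P(Machine 2 | defective) = 0.007040 / 0.12537 = 0.056.

Posterior probability ≈ 0.056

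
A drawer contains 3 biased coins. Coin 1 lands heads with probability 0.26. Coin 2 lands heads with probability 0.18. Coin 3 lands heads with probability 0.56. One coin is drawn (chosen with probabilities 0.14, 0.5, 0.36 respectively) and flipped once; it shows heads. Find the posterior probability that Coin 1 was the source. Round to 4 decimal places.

Posterior probability ≈ 0.1110

Tabulate prior·likelihood by source: [1] prior 0.14, lik 0.26, product 0.03640; [2] prior 0.5, lik 0.18, product 0.09000; [3] prior 0.36, lik 0.56, product 0.2016.
Normalizing constant = 0.32800; the posterior for Coin 1 is its product over the sum, 0.03640/0.32800 = 0.1110.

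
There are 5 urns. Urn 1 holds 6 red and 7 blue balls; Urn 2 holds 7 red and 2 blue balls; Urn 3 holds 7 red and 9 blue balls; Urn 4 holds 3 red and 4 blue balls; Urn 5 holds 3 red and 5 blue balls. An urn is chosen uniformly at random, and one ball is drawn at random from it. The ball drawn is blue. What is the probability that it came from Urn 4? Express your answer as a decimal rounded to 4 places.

P(blue|Urn 1) = 0.5385; P(blue|Urn 2) = 0.2222; P(blue|Urn 3) = 0.5625; P(blue|Urn 4) = 0.5714; P(blue|Urn 5) = 0.625.
Prior × likelihood for each source: 0.2·0.5385=0.1077, 0.2·0.2222=0.04444, 0.2·0.5625=0.1125, 0.2·0.5714=0.1143, 0.2·0.625=0.1250. Summing gives P(blue) = 0.50392.
P(Urn 4 | blue) = 0.1143 / 0.50392 = 0.2268.

Posterior probability ≈ 0.2268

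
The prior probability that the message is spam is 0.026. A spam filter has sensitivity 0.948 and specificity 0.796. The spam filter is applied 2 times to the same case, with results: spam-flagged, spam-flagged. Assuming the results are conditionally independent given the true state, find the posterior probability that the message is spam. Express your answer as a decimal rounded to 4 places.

Posterior P(H) ≈ 0.3657

With H the event that the message is spam, the joint likelihood of the observed sequence is P(data|H) = 0.948·0.948 = 0.89870 and P(data|¬H) = 0.204·0.204 = 0.041616.
Bayes: P(H|data) = 0.026·0.89870 / (0.026·0.89870 + 0.974·0.041616) = 0.023366/0.063900 = 0.3657.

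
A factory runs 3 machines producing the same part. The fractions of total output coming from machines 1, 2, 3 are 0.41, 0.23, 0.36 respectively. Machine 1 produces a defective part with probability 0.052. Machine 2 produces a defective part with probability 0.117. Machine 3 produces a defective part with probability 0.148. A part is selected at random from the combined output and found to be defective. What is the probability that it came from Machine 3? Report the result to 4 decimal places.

Posterior probability ≈ 0.5249

Tabulate prior·likelihood by source: [1] prior 0.41, lik 0.052, product 0.02132; [2] prior 0.23, lik 0.117, product 0.02691; [3] prior 0.36, lik 0.148, product 0.05328.
Normalizing constant = 0.10151; the posterior for Machine 3 is its product over the sum, 0.05328/0.10151 = 0.5249.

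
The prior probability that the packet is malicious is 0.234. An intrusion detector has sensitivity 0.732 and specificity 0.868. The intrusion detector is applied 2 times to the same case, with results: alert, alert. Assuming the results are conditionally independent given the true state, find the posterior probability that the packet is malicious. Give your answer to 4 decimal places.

Posterior P(H) ≈ 0.9038

Let H be the event that the packet is malicious; start with P(H) = 0.234. P('alert'|H) = 0.732, P('alert'|¬H) = 0.132.
Update on result 1 ('alert'): P(H) ← 0.732·0.2340 / (0.732·0.2340 + 0.132·0.7660) = 0.17129/0.27240 = 0.6288.
Update on result 2 ('alert'): P(H) ← 0.732·0.6288 / (0.732·0.6288 + 0.132·0.3712) = 0.46029/0.50929 = 0.9038.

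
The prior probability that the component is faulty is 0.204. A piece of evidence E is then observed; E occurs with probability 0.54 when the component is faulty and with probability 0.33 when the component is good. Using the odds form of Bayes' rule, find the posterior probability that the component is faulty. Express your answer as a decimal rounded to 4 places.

Prior odds = 0.204/(1−0.204) = 0.25628. In log-odds, ln(0.25628) = -1.3615.
Add log likelihood ratio: ln(1.6364) = 0.49248.
Posterior log-odds = -0.86900, so posterior odds = exp(-0.86900) = 0.41937. Converting, P(H|E) = 0.41937/1.4194 = 0.2955.

Posterior probability ≈ 0.2955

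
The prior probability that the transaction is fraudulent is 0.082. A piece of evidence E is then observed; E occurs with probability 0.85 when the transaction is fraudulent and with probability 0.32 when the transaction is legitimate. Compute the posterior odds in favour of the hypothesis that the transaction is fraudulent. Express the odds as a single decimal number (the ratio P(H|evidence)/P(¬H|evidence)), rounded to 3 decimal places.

Prior odds = 0.082/(1−0.082) = 0.089325.
Likelihood ratio for E = 0.85/0.32 = 2.6562.
Posterior odds = prior odds × LR = 0.23727.

Posterior odds ≈ 0.237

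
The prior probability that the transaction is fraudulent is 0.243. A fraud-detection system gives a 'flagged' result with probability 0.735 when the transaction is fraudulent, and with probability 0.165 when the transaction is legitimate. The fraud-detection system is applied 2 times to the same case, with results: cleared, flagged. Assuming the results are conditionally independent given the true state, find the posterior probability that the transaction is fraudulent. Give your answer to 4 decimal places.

Posterior P(H) ≈ 0.3122

Let H be the event that the transaction is fraudulent; start with P(H) = 0.243. P('flagged'|H) = 0.735, P('flagged'|¬H) = 0.165.
Update on result 1 ('cleared'): P(H) ← 0.265·0.2430 / (0.265·0.2430 + 0.835·0.7570) = 0.064395/0.69649 = 0.0925.
Update on result 2 ('flagged'): P(H) ← 0.735·0.0925 / (0.735·0.0925 + 0.165·0.9075) = 0.067955/0.21770 = 0.3122.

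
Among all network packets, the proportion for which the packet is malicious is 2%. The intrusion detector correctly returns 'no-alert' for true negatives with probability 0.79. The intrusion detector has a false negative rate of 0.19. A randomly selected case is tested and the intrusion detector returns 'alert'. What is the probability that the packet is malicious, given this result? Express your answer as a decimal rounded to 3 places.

Let H be the event that the packet is malicious. P(H) = 0.02, so P(¬H) = 0.98. With E the 'alert' result, P(E|H) = 0.81 and P(E|¬H) = 0.21.
P(E) = 0.81·0.02 + 0.21·0.98 = 0.016200 + 0.20580 = 0.22200.
By Bayes' theorem, P(H|E) = 0.016200 / 0.22200 = 0.073.

P(H | E) ≈ 0.073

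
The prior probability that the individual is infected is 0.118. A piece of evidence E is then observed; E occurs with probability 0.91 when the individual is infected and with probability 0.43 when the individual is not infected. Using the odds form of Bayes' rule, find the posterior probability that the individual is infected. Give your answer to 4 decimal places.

Prior odds = 0.118/(1−0.118) = 0.13379.
Likelihood ratio for E = 0.91/0.43 = 2.1163.
Posterior odds = prior odds × LR = 0.28313.
Posterior probability = odds/(1+odds) = 0.28313/1.2831 = 0.2207.

Posterior probability ≈ 0.2207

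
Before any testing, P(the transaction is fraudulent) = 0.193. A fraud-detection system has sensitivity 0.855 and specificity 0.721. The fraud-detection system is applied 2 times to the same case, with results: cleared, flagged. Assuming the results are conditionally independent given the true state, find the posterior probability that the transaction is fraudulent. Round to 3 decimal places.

Posterior P(H) ≈ 0.128

Let H be the event that the transaction is fraudulent; start with P(H) = 0.193. P('flagged'|H) = 0.855, P('flagged'|¬H) = 0.279.
Update on result 1 ('cleared'): P(H) ← 0.145·0.1930 / (0.145·0.1930 + 0.721·0.8070) = 0.027985/0.60983 = 0.0459.
Update on result 2 ('flagged'): P(H) ← 0.855·0.0459 / (0.855·0.0459 + 0.279·0.9541) = 0.039236/0.30543 = 0.1285.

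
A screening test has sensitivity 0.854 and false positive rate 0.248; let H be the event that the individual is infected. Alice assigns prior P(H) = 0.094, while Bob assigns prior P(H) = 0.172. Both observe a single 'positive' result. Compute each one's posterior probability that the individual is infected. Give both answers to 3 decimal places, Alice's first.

The likelihood ratio for a 'positive' result is 0.854/0.248 = 3.4435.
Alice: prior odds 0.094/0.906 = 0.10375; posterior odds 0.35728; posterior probability 0.263.
Bob: prior odds 0.172/0.828 = 0.20773; posterior odds 0.71533; posterior probability 0.417.

Alice: 0.263; Bob: 0.417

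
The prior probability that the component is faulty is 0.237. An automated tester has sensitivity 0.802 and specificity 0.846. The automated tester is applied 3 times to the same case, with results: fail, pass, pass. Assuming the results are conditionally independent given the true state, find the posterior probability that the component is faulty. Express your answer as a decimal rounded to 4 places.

Let H be the event that the component is faulty; start with P(H) = 0.237. P('fail'|H) = 0.802, P('fail'|¬H) = 0.154.
Update on result 1 ('fail'): P(H) ← 0.802·0.2370 / (0.802·0.2370 + 0.154·0.7630) = 0.19007/0.30758 = 0.6180.
Update on result 2 ('pass'): P(H) ← 0.198·0.6180 / (0.198·0.6180 + 0.846·0.3820) = 0.12236/0.44555 = 0.2746.
Update on result 3 ('pass'): P(H) ← 0.198·0.2746 / (0.198·0.2746 + 0.846·0.7254) = 0.054375/0.66804 = 0.0814.

Posterior P(H) ≈ 0.0814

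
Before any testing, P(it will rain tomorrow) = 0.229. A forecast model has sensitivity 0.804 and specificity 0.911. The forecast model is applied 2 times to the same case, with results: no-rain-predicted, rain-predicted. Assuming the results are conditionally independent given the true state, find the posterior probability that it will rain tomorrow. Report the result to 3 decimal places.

Posterior P(H) ≈ 0.366

Let H be the event that it will rain tomorrow; start with P(H) = 0.229. P('rain-predicted'|H) = 0.804, P('rain-predicted'|¬H) = 0.089.
Update on result 1 ('no-rain-predicted'): P(H) ← 0.196·0.2290 / (0.196·0.2290 + 0.911·0.7710) = 0.044884/0.74727 = 0.0601.
Update on result 2 ('rain-predicted'): P(H) ← 0.804·0.0601 / (0.804·0.0601 + 0.089·0.9399) = 0.048292/0.13195 = 0.3660.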